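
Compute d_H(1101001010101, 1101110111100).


XOR: 0000111101001
Count of 1s: 6

6


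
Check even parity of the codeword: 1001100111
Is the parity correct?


Number of 1s: 6

Yes, parity is correct (6 ones)


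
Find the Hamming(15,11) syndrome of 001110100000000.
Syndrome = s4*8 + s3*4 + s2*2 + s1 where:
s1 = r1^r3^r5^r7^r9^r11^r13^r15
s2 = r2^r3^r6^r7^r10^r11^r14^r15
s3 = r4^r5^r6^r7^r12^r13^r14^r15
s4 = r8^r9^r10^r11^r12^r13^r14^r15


s1=1, s2=0, s3=1, s4=0

Syndrome = 5 (error at position 5)


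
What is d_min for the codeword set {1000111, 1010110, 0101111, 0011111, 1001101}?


Comparing all pairs, minimum distance: 2
Can detect 1 errors, correct 0 errors

2


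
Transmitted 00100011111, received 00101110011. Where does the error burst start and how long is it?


XOR: 00001101100

Burst at position 4, length 5


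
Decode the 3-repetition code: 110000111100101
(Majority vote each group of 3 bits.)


Groups: 110, 000, 111, 100, 101
Majority votes: 10101

10101


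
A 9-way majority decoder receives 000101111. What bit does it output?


Ones: 5 out of 9
Threshold: 5

1 (5/9 voted 1)


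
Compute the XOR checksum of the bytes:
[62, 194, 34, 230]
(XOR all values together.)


XOR chain: 62 ^ 194 ^ 34 ^ 230 = 56

56


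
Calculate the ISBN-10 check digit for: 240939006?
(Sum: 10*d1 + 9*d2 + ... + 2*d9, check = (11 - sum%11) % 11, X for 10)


Weighted sum: 194
194 mod 11 = 7

Check digit: 4


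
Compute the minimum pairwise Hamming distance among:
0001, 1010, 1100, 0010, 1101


Comparing all pairs, minimum distance: 1
Can detect 0 errors, correct 0 errors

1


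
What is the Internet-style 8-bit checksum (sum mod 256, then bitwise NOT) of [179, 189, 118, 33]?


Sum = 519 mod 256 = 7
Complement = 248

248


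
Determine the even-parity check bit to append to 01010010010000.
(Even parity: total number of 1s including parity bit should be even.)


Number of 1s in data: 4
Parity bit: 0

0


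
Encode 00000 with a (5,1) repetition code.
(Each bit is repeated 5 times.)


Each bit -> 5 copies

0000000000000000000000000


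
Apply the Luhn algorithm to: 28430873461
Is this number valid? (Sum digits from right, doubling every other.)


Luhn sum = 47
47 mod 10 = 7

Invalid (Luhn sum mod 10 = 7)


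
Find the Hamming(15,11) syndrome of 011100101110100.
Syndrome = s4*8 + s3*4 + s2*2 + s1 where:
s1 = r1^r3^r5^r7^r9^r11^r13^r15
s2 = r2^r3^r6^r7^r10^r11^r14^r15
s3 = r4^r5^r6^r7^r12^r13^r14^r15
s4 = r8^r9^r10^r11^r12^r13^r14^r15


s1=1, s2=1, s3=1, s4=0

Syndrome = 7 (error at position 7)


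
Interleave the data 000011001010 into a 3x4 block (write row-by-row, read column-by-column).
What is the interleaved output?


Matrix:
  0000
  1100
  1010
Read columns: 011010001000

011010001000


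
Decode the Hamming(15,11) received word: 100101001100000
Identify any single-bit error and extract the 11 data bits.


Syndrome = 0: no error detected

Data: 00101100000 (no errors)


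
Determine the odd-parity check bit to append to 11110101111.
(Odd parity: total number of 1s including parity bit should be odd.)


Number of 1s in data: 9
Parity bit: 0

0


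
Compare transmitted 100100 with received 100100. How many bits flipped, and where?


XOR: 000000

0 errors (received matches sent)


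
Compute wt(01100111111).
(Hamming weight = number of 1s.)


Counting 1s in 01100111111

8


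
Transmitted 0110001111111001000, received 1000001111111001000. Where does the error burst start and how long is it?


XOR: 1110000000000000000

Burst at position 0, length 3


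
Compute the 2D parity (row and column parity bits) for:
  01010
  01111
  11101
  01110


Row parities: 0001
Column parities: 10110

Row P: 0001, Col P: 10110, Corner: 1


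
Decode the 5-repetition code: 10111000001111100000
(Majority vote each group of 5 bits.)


Groups: 10111, 00000, 11111, 00000
Majority votes: 1010

1010


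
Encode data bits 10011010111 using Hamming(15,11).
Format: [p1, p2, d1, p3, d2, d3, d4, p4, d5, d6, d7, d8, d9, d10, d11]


Parity bits: p1=0, p2=1, p3=0, p4=1

011000111010111


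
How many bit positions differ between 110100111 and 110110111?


XOR: 000010000
Count of 1s: 1

1


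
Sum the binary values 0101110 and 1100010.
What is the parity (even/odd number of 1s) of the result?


0101110 = 46
1100010 = 98
Sum = 144 = 10010000
1s count = 2

even parity (2 ones in 10010000)


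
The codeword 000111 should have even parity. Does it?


Number of 1s: 3

No, parity error (3 ones)


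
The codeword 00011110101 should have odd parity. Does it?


Number of 1s: 6

No, parity error (6 ones)


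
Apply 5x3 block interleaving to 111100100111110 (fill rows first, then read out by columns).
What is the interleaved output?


Matrix:
  111
  100
  100
  111
  110
Read columns: 111111001110010

111111001110010


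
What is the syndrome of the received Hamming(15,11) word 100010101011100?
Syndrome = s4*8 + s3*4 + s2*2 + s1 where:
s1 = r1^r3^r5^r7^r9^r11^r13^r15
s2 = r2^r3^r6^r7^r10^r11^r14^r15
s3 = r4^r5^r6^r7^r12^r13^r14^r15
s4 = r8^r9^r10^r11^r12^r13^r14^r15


s1=0, s2=0, s3=0, s4=0

Syndrome = 0 (no error)


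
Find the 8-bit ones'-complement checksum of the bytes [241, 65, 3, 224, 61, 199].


Sum = 793 mod 256 = 25
Complement = 230

230


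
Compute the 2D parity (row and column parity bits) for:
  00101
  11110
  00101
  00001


Row parities: 0001
Column parities: 11111

Row P: 0001, Col P: 11111, Corner: 1


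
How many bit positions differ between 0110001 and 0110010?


XOR: 0000011
Count of 1s: 2

2


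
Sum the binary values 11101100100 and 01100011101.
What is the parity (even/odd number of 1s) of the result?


11101100100 = 1892
01100011101 = 797
Sum = 2689 = 101010000001
1s count = 4

even parity (4 ones in 101010000001)


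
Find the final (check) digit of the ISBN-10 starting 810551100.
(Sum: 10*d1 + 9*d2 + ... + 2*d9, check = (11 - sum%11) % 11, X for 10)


Weighted sum: 163
163 mod 11 = 9

Check digit: 2


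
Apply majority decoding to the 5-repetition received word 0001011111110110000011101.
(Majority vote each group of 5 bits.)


Groups: 00010, 11111, 11011, 00000, 11101
Majority votes: 01101

01101


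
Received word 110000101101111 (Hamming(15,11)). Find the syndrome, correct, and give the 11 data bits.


Syndrome = 7: error at position 7

Data: 00001101111 (corrected bit 7)


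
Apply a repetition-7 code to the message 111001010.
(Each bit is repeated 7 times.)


Each bit -> 7 copies

111111111111111111111000000000000001111111000000011111110000000


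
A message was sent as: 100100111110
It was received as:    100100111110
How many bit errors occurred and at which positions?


XOR: 000000000000

0 errors (received matches sent)


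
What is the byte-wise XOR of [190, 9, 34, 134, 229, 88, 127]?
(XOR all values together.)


XOR chain: 190 ^ 9 ^ 34 ^ 134 ^ 229 ^ 88 ^ 127 = 209

209


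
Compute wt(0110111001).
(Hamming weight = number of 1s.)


Counting 1s in 0110111001

6


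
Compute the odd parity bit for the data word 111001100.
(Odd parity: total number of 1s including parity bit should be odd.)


Number of 1s in data: 5
Parity bit: 0

0


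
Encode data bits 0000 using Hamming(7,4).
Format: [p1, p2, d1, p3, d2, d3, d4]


Parity bits: p1=0, p2=0, p3=0

0000000


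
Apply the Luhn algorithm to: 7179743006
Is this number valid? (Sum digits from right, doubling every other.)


Luhn sum = 41
41 mod 10 = 1

Invalid (Luhn sum mod 10 = 1)


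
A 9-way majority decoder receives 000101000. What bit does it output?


Ones: 2 out of 9
Threshold: 5

0 (2/9 voted 1)


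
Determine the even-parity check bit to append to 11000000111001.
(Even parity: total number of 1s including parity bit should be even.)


Number of 1s in data: 6
Parity bit: 0

0


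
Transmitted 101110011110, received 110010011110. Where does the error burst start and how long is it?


XOR: 011100000000

Burst at position 1, length 3


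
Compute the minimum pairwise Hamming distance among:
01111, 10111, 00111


Comparing all pairs, minimum distance: 1
Can detect 0 errors, correct 0 errors

1


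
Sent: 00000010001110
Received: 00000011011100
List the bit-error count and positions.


XOR: 00000001010010

3 error(s) at position(s): 7, 9, 12


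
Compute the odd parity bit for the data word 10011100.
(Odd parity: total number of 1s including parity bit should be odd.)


Number of 1s in data: 4
Parity bit: 1

1


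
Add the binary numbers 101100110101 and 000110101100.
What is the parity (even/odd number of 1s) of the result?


101100110101 = 2869
000110101100 = 428
Sum = 3297 = 110011100001
1s count = 6

even parity (6 ones in 110011100001)


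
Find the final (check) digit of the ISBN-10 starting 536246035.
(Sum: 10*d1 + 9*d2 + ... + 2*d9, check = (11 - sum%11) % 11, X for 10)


Weighted sum: 212
212 mod 11 = 3

Check digit: 8


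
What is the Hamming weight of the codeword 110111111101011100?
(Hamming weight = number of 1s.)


Counting 1s in 110111111101011100

13


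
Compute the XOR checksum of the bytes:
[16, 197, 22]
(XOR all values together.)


XOR chain: 16 ^ 197 ^ 22 = 195

195


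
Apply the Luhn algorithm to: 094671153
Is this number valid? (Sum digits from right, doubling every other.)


Luhn sum = 30
30 mod 10 = 0

Valid (Luhn sum mod 10 = 0)


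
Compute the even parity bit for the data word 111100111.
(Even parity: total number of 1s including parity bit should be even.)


Number of 1s in data: 7
Parity bit: 1

1


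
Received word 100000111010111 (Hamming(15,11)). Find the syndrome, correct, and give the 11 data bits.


Syndrome = 0: no error detected

Data: 00011010111 (no errors)


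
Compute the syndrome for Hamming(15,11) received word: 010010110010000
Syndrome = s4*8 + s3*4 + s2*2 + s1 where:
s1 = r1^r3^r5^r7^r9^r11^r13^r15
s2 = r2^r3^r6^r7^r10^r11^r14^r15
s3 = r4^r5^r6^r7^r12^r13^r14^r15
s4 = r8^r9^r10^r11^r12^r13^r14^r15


s1=1, s2=1, s3=0, s4=0

Syndrome = 3 (error at position 3)


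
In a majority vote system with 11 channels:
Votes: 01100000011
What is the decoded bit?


Ones: 4 out of 11
Threshold: 6

0 (4/11 voted 1)


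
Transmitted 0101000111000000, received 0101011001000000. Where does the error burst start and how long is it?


XOR: 0000011110000000

Burst at position 5, length 4


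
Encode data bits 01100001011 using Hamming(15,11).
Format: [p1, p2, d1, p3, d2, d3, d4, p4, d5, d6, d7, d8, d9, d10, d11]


Parity bits: p1=0, p2=1, p3=1, p4=1

010111010001011


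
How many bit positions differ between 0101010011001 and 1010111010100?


XOR: 1111101001101
Count of 1s: 9

9


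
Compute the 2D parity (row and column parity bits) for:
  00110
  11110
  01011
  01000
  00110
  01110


Row parities: 001101
Column parities: 10011

Row P: 001101, Col P: 10011, Corner: 1


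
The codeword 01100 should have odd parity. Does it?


Number of 1s: 2

No, parity error (2 ones)


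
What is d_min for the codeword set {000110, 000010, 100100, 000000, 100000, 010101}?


Comparing all pairs, minimum distance: 1
Can detect 0 errors, correct 0 errors

1


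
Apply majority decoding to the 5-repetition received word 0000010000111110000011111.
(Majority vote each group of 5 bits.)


Groups: 00000, 10000, 11111, 00000, 11111
Majority votes: 00101

00101


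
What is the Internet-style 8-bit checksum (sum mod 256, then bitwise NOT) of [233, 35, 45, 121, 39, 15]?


Sum = 488 mod 256 = 232
Complement = 23

23


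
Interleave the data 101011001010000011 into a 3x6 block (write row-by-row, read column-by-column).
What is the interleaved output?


Matrix:
  101011
  001010
  000011
Read columns: 100000110000111101

100000110000111101


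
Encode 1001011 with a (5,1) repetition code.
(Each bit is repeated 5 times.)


Each bit -> 5 copies

11111000000000011111000001111111111


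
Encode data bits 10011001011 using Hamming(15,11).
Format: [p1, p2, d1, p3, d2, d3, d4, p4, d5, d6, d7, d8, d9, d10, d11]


Parity bits: p1=0, p2=0, p3=0, p4=0

001000101001011


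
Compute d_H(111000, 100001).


XOR: 011001
Count of 1s: 3

3


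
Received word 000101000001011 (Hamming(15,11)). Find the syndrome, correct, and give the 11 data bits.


Syndrome = 15: error at position 15

Data: 00100001010 (corrected bit 15)


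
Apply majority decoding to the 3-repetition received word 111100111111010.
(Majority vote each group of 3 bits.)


Groups: 111, 100, 111, 111, 010
Majority votes: 10110

10110


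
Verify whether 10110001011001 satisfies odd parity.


Number of 1s: 7

Yes, parity is correct (7 ones)


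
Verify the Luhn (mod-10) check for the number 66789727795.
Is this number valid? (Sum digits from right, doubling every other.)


Luhn sum = 65
65 mod 10 = 5

Invalid (Luhn sum mod 10 = 5)


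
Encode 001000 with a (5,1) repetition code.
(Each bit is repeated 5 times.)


Each bit -> 5 copies

000000000011111000000000000000


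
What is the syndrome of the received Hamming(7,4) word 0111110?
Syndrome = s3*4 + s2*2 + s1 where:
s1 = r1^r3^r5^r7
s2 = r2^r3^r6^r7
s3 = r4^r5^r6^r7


s1=0, s2=1, s3=1

Syndrome = 6 (error at position 6)


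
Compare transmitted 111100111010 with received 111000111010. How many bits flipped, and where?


XOR: 000100000000

1 error(s) at position(s): 3


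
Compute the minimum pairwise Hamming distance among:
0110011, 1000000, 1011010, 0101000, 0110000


Comparing all pairs, minimum distance: 2
Can detect 1 errors, correct 0 errors

2


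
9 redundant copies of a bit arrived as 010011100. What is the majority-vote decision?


Ones: 4 out of 9
Threshold: 5

0 (4/9 voted 1)


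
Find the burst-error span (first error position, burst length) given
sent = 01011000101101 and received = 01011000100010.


XOR: 00000000001111

Burst at position 10, length 4


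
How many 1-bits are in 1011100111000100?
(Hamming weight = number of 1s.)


Counting 1s in 1011100111000100

8


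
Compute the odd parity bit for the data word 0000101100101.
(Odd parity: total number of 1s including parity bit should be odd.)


Number of 1s in data: 5
Parity bit: 0

0


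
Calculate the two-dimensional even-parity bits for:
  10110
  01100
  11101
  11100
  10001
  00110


Row parities: 100100
Column parities: 01100

Row P: 100100, Col P: 01100, Corner: 0


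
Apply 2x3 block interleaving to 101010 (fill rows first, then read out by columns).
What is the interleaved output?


Matrix:
  101
  010
Read columns: 100110

100110


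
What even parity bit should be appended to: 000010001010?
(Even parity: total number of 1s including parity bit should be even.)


Number of 1s in data: 3
Parity bit: 1

1


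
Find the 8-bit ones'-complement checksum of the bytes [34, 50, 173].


Sum = 257 mod 256 = 1
Complement = 254

254


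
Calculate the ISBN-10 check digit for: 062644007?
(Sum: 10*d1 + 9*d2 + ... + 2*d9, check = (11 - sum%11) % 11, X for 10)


Weighted sum: 170
170 mod 11 = 5

Check digit: 6


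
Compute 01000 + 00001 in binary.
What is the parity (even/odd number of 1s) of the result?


01000 = 8
00001 = 1
Sum = 9 = 1001
1s count = 2

even parity (2 ones in 1001)


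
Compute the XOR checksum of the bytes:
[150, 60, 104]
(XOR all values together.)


XOR chain: 150 ^ 60 ^ 104 = 194

194


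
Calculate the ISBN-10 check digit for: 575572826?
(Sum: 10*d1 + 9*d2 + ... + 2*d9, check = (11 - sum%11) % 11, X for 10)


Weighted sum: 290
290 mod 11 = 4

Check digit: 7


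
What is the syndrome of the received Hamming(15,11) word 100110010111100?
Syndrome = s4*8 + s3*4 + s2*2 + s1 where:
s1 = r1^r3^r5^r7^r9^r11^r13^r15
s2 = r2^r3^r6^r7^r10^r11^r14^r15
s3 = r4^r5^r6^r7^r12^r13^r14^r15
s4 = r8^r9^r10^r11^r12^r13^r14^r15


s1=0, s2=0, s3=0, s4=1

Syndrome = 8 (error at position 8)


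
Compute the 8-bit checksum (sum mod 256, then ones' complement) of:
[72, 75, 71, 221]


Sum = 439 mod 256 = 183
Complement = 72

72


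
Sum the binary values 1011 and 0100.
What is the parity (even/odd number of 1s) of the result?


1011 = 11
0100 = 4
Sum = 15 = 1111
1s count = 4

even parity (4 ones in 1111)


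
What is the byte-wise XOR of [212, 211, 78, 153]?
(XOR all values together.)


XOR chain: 212 ^ 211 ^ 78 ^ 153 = 208

208


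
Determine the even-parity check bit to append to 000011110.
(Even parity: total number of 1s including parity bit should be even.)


Number of 1s in data: 4
Parity bit: 0

0


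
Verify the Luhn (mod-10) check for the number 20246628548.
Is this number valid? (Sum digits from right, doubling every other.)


Luhn sum = 51
51 mod 10 = 1

Invalid (Luhn sum mod 10 = 1)


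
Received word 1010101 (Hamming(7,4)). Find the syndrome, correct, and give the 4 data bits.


Syndrome = 0: no error detected

Data: 1101 (no errors)


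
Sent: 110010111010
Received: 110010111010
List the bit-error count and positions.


XOR: 000000000000

0 errors (received matches sent)


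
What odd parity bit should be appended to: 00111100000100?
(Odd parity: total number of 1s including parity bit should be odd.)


Number of 1s in data: 5
Parity bit: 0

0


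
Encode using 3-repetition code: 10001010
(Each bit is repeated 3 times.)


Each bit -> 3 copies

111000000000111000111000


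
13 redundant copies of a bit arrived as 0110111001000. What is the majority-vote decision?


Ones: 6 out of 13
Threshold: 7

0 (6/13 voted 1)


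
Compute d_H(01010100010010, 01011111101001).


XOR: 00001011111011
Count of 1s: 8

8


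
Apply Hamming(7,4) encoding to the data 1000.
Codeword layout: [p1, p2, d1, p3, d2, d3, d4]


Parity bits: p1=1, p2=1, p3=0

1110000


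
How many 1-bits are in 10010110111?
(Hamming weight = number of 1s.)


Counting 1s in 10010110111

7


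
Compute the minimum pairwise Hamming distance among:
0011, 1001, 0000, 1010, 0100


Comparing all pairs, minimum distance: 1
Can detect 0 errors, correct 0 errors

1


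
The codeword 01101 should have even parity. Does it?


Number of 1s: 3

No, parity error (3 ones)


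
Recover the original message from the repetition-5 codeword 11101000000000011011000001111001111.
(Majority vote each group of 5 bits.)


Groups: 11101, 00000, 00000, 11011, 00000, 11110, 01111
Majority votes: 1001011

1001011


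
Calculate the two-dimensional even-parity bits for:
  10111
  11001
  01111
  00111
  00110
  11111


Row parities: 010101
Column parities: 11111

Row P: 010101, Col P: 11111, Corner: 1


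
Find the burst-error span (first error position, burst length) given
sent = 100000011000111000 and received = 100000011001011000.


XOR: 000000000001100000

Burst at position 11, length 2


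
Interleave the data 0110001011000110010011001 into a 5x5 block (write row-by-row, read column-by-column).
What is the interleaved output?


Matrix:
  01100
  01011
  00011
  00100
  11001
Read columns: 0000111001100100110001101

0000111001100100110001101


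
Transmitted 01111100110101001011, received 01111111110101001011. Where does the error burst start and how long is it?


XOR: 00000011000000000000

Burst at position 6, length 2


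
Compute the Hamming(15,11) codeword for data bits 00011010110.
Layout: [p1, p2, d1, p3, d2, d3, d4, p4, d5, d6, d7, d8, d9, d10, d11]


Parity bits: p1=0, p2=1, p3=1, p4=0

010100101010110


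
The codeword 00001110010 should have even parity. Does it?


Number of 1s: 4

Yes, parity is correct (4 ones)


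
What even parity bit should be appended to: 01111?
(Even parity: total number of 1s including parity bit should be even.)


Number of 1s in data: 4
Parity bit: 0

0


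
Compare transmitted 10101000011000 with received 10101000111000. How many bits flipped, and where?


XOR: 00000000100000

1 error(s) at position(s): 8


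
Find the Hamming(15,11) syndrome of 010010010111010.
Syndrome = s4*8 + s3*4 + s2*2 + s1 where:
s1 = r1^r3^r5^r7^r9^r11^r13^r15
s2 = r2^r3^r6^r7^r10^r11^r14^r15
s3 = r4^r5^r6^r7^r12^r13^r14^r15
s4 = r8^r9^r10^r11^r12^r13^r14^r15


s1=0, s2=0, s3=1, s4=1

Syndrome = 12 (error at position 12)


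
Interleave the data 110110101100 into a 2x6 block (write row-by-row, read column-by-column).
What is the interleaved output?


Matrix:
  110110
  101100
Read columns: 111001111000

111001111000


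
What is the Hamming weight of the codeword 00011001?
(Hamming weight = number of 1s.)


Counting 1s in 00011001

3


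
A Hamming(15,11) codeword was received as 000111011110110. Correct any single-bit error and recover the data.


Syndrome = 4: error at position 4

Data: 01101110110 (corrected bit 4)


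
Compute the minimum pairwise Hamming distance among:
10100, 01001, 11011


Comparing all pairs, minimum distance: 2
Can detect 1 errors, correct 0 errors

2


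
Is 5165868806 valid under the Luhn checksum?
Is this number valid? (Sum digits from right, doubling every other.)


Luhn sum = 44
44 mod 10 = 4

Invalid (Luhn sum mod 10 = 4)


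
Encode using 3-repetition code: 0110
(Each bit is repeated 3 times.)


Each bit -> 3 copies

000111111000


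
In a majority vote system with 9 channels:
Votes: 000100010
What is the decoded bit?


Ones: 2 out of 9
Threshold: 5

0 (2/9 voted 1)


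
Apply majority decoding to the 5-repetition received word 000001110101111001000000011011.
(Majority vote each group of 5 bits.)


Groups: 00000, 11101, 01111, 00100, 00000, 11011
Majority votes: 011001

011001


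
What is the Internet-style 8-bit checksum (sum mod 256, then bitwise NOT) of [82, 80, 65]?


Sum = 227 mod 256 = 227
Complement = 28

28


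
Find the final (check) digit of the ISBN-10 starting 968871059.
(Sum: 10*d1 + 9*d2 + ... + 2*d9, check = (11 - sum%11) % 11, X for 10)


Weighted sum: 344
344 mod 11 = 3

Check digit: 8


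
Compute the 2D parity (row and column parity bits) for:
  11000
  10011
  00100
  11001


Row parities: 0111
Column parities: 10110

Row P: 0111, Col P: 10110, Corner: 1


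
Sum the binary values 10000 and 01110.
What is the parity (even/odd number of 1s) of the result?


10000 = 16
01110 = 14
Sum = 30 = 11110
1s count = 4

even parity (4 ones in 11110)


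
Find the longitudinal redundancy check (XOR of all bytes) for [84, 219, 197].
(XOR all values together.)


XOR chain: 84 ^ 219 ^ 197 = 74

74


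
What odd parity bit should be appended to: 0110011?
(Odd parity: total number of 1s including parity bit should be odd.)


Number of 1s in data: 4
Parity bit: 1

1


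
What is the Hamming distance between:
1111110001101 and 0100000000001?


XOR: 1011110001100
Count of 1s: 7

7


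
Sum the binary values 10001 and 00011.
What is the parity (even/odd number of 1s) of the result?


10001 = 17
00011 = 3
Sum = 20 = 10100
1s count = 2

even parity (2 ones in 10100)


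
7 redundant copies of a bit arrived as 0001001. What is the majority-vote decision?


Ones: 2 out of 7
Threshold: 4

0 (2/7 voted 1)


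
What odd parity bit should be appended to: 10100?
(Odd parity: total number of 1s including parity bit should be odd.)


Number of 1s in data: 2
Parity bit: 1

1


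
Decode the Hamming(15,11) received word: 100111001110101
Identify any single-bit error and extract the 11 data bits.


Syndrome = 12: error at position 12

Data: 01101111101 (corrected bit 12)


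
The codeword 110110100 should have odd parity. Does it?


Number of 1s: 5

Yes, parity is correct (5 ones)


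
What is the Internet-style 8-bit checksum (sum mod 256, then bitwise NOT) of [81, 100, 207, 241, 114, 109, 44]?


Sum = 896 mod 256 = 128
Complement = 127

127


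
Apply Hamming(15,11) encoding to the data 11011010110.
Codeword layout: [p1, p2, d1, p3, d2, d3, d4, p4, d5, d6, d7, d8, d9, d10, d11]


Parity bits: p1=0, p2=0, p3=0, p4=0

001010101010110


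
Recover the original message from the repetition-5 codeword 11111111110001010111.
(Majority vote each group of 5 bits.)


Groups: 11111, 11111, 00010, 10111
Majority votes: 1101

1101


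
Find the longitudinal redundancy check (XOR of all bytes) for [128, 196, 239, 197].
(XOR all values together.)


XOR chain: 128 ^ 196 ^ 239 ^ 197 = 110

110


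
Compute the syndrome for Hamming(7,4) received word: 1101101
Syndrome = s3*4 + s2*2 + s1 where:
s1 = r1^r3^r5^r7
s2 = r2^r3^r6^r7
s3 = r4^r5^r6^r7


s1=1, s2=0, s3=1

Syndrome = 5 (error at position 5)


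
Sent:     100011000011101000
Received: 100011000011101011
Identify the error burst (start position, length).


XOR: 000000000000000011

Burst at position 16, length 2


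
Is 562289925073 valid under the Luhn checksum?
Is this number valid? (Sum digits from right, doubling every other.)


Luhn sum = 49
49 mod 10 = 9

Invalid (Luhn sum mod 10 = 9)


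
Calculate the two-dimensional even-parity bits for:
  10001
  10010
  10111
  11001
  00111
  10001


Row parities: 000110
Column parities: 11011

Row P: 000110, Col P: 11011, Corner: 0


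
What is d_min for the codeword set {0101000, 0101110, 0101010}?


Comparing all pairs, minimum distance: 1
Can detect 0 errors, correct 0 errors

1


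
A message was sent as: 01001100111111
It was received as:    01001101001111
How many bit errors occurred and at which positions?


XOR: 00000001110000

3 error(s) at position(s): 7, 8, 9


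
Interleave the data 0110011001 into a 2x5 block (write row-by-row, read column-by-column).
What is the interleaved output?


Matrix:
  01100
  11001
Read columns: 0111100001

0111100001


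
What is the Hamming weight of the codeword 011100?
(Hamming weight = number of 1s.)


Counting 1s in 011100

3


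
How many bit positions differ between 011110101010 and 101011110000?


XOR: 110101011010
Count of 1s: 7

7


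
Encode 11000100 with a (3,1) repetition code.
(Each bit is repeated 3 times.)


Each bit -> 3 copies

111111000000000111000000


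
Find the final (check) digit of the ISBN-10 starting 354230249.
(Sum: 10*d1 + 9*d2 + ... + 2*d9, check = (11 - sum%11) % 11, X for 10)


Weighted sum: 177
177 mod 11 = 1

Check digit: X


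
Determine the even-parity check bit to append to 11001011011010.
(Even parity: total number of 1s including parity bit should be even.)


Number of 1s in data: 8
Parity bit: 0

0


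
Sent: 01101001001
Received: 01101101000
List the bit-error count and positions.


XOR: 00000100001

2 error(s) at position(s): 5, 10


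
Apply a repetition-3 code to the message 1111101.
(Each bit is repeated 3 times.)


Each bit -> 3 copies

111111111111111000111


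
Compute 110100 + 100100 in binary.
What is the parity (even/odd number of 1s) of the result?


110100 = 52
100100 = 36
Sum = 88 = 1011000
1s count = 3

odd parity (3 ones in 1011000)


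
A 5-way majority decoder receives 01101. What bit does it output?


Ones: 3 out of 5
Threshold: 3

1 (3/5 voted 1)


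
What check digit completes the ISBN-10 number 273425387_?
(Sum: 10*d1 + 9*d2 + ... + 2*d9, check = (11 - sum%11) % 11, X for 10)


Weighted sum: 222
222 mod 11 = 2

Check digit: 9


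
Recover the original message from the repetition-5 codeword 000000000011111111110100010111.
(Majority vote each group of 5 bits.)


Groups: 00000, 00000, 11111, 11111, 01000, 10111
Majority votes: 001101

001101


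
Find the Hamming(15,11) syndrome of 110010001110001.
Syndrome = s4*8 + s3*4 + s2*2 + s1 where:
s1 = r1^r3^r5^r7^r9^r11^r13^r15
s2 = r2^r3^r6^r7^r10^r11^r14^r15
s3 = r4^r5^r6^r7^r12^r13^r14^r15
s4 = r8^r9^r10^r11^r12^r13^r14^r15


s1=1, s2=0, s3=0, s4=0

Syndrome = 1 (error at position 1)


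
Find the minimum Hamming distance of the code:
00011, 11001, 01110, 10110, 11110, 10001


Comparing all pairs, minimum distance: 1
Can detect 0 errors, correct 0 errors

1


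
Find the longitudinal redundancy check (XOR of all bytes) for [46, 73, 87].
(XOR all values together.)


XOR chain: 46 ^ 73 ^ 87 = 48

48


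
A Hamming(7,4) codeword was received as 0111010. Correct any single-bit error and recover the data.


Syndrome = 3: error at position 3

Data: 0010 (corrected bit 3)


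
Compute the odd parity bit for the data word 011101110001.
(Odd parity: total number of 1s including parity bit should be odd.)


Number of 1s in data: 7
Parity bit: 0

0


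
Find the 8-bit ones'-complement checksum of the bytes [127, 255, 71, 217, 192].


Sum = 862 mod 256 = 94
Complement = 161

161


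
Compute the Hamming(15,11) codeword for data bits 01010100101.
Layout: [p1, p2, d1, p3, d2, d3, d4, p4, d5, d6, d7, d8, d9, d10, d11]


Parity bits: p1=0, p2=1, p3=0, p4=1

010010110100101


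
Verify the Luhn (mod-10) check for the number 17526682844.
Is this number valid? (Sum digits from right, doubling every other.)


Luhn sum = 56
56 mod 10 = 6

Invalid (Luhn sum mod 10 = 6)


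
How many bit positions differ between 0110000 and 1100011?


XOR: 1010011
Count of 1s: 4

4


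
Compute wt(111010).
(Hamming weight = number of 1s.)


Counting 1s in 111010

4


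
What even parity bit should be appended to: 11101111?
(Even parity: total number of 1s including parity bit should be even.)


Number of 1s in data: 7
Parity bit: 1

1


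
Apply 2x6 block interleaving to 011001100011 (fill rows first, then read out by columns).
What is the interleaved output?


Matrix:
  011001
  100011
Read columns: 011010000111

011010000111


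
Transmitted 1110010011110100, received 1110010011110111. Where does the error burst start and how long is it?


XOR: 0000000000000011

Burst at position 14, length 2


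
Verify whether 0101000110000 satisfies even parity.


Number of 1s: 4

Yes, parity is correct (4 ones)


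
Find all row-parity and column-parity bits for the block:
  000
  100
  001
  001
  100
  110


Row parities: 011110
Column parities: 110

Row P: 011110, Col P: 110, Corner: 0


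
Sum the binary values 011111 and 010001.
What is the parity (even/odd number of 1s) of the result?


011111 = 31
010001 = 17
Sum = 48 = 110000
1s count = 2

even parity (2 ones in 110000)


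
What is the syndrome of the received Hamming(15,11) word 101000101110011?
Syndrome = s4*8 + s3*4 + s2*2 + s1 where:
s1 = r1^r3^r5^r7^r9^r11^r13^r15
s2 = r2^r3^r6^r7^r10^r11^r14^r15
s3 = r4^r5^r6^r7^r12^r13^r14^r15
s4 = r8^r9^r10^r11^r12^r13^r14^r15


s1=0, s2=0, s3=1, s4=1

Syndrome = 12 (error at position 12)


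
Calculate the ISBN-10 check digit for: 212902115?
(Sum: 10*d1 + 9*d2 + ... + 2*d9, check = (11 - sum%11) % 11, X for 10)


Weighted sum: 135
135 mod 11 = 3

Check digit: 8


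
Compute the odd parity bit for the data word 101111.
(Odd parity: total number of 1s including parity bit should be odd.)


Number of 1s in data: 5
Parity bit: 0

0


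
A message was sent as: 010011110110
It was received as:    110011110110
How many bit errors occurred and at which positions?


XOR: 100000000000

1 error(s) at position(s): 0


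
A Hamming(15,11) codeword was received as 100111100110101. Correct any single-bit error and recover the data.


Syndrome = 2: error at position 2

Data: 01110110101 (corrected bit 2)


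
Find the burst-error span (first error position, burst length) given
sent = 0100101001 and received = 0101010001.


XOR: 0001111000

Burst at position 3, length 4


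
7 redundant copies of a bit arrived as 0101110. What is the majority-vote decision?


Ones: 4 out of 7
Threshold: 4

1 (4/7 voted 1)


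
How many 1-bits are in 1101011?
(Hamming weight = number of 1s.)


Counting 1s in 1101011

5


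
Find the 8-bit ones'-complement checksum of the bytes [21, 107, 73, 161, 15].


Sum = 377 mod 256 = 121
Complement = 134

134


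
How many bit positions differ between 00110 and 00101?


XOR: 00011
Count of 1s: 2

2


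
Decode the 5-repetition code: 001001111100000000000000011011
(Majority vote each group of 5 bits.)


Groups: 00100, 11111, 00000, 00000, 00000, 11011
Majority votes: 010001

010001


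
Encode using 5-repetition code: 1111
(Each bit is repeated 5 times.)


Each bit -> 5 copies

11111111111111111111


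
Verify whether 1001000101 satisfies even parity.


Number of 1s: 4

Yes, parity is correct (4 ones)


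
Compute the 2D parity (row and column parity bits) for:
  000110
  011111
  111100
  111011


Row parities: 0101
Column parities: 011110

Row P: 0101, Col P: 011110, Corner: 0


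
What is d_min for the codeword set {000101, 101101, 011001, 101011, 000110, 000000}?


Comparing all pairs, minimum distance: 2
Can detect 1 errors, correct 0 errors

2


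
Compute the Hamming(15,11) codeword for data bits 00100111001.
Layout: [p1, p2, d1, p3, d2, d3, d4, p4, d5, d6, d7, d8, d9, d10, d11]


Parity bits: p1=0, p2=0, p3=1, p4=0

000101000111001


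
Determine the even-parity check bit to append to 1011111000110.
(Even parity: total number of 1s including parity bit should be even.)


Number of 1s in data: 8
Parity bit: 0

0


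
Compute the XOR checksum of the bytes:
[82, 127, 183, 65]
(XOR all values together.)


XOR chain: 82 ^ 127 ^ 183 ^ 65 = 219

219


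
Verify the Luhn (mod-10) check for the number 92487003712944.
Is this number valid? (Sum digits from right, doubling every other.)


Luhn sum = 66
66 mod 10 = 6

Invalid (Luhn sum mod 10 = 6)


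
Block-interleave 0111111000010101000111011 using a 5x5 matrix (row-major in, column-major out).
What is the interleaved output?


Matrix:
  01111
  11000
  01010
  10001
  11011
Read columns: 0101111101100001010110011

0101111101100001010110011


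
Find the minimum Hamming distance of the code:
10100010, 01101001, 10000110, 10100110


Comparing all pairs, minimum distance: 1
Can detect 0 errors, correct 0 errors

1


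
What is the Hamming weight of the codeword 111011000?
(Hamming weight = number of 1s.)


Counting 1s in 111011000

5


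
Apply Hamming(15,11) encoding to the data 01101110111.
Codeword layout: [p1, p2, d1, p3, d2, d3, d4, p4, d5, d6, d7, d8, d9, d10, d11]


Parity bits: p1=1, p2=1, p3=1, p4=0

110111001110111


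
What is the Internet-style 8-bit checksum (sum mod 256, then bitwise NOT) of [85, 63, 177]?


Sum = 325 mod 256 = 69
Complement = 186

186


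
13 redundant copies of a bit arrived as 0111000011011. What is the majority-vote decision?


Ones: 7 out of 13
Threshold: 7

1 (7/13 voted 1)


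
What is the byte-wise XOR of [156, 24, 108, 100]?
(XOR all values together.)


XOR chain: 156 ^ 24 ^ 108 ^ 100 = 140

140


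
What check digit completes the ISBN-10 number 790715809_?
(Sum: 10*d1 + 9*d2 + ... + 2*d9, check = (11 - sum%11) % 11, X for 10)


Weighted sum: 281
281 mod 11 = 6

Check digit: 5


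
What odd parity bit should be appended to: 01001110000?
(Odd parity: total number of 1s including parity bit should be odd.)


Number of 1s in data: 4
Parity bit: 1

1


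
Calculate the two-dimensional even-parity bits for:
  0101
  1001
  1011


Row parities: 001
Column parities: 0111

Row P: 001, Col P: 0111, Corner: 1


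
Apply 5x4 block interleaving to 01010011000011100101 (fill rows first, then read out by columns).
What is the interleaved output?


Matrix:
  0101
  0011
  0000
  1110
  0101
Read columns: 00010100110101011001

00010100110101011001


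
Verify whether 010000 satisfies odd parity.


Number of 1s: 1

Yes, parity is correct (1 ones)


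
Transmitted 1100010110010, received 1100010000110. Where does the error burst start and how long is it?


XOR: 0000000110100

Burst at position 7, length 4


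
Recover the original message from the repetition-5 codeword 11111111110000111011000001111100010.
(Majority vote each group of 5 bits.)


Groups: 11111, 11111, 00001, 11011, 00000, 11111, 00010
Majority votes: 1101010

1101010


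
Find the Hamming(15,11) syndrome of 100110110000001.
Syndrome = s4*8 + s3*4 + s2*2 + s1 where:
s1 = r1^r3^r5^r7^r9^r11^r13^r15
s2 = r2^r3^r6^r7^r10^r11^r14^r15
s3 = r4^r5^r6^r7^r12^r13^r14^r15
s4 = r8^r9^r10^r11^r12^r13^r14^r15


s1=0, s2=0, s3=0, s4=0

Syndrome = 0 (no error)


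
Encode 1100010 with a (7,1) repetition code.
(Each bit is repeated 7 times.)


Each bit -> 7 copies

1111111111111100000000000000000000011111110000000


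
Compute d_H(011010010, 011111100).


XOR: 000101110
Count of 1s: 4

4


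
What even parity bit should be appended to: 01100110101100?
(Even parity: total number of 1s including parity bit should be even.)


Number of 1s in data: 7
Parity bit: 1

1


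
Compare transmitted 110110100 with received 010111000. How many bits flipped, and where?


XOR: 100001100

3 error(s) at position(s): 0, 5, 6


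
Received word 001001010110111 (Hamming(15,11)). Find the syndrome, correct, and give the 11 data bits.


Syndrome = 0: no error detected

Data: 10100110111 (no errors)


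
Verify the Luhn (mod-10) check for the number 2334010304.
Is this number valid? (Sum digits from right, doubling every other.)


Luhn sum = 25
25 mod 10 = 5

Invalid (Luhn sum mod 10 = 5)


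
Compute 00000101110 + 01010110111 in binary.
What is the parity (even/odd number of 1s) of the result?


00000101110 = 46
01010110111 = 695
Sum = 741 = 1011100101
1s count = 6

even parity (6 ones in 1011100101)


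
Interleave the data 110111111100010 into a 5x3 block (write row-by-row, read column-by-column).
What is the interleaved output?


Matrix:
  110
  111
  111
  100
  010
Read columns: 111101110101100

111101110101100


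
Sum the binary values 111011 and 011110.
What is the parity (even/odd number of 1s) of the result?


111011 = 59
011110 = 30
Sum = 89 = 1011001
1s count = 4

even parity (4 ones in 1011001)


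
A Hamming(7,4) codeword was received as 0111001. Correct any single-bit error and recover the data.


Syndrome = 2: error at position 2

Data: 1001 (corrected bit 2)


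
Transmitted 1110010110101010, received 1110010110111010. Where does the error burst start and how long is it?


XOR: 0000000000010000

Burst at position 11, length 1


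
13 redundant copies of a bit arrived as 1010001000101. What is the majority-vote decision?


Ones: 5 out of 13
Threshold: 7

0 (5/13 voted 1)


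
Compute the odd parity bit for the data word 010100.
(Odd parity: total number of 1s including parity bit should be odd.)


Number of 1s in data: 2
Parity bit: 1

1


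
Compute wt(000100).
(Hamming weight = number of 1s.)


Counting 1s in 000100

1


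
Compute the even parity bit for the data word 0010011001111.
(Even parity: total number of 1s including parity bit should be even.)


Number of 1s in data: 7
Parity bit: 1

1


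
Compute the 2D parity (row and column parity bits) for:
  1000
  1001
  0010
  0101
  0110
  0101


Row parities: 101000
Column parities: 0101

Row P: 101000, Col P: 0101, Corner: 0


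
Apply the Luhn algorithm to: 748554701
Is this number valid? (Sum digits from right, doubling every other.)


Luhn sum = 45
45 mod 10 = 5

Invalid (Luhn sum mod 10 = 5)


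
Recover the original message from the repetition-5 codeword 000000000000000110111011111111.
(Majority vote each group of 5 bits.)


Groups: 00000, 00000, 00000, 11011, 10111, 11111
Majority votes: 000111

000111
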